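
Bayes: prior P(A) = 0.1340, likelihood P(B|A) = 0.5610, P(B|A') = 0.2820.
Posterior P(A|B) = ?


P(B) = P(B|A)*P(A) + P(B|A')*P(A')
= 0.5610*0.1340 + 0.2820*0.8660
= 0.075174 + 0.244212 = 0.319386
P(A|B) = 0.075174/0.319386 = 0.2354

P(A|B) = 0.2354


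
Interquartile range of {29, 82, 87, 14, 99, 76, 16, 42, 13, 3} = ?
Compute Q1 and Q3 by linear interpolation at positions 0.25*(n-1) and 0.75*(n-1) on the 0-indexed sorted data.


Sorted: 3, 13, 14, 16, 29, 42, 76, 82, 87, 99
Q1 (25th %ile) = 14.5000
Q3 (75th %ile) = 80.5000
IQR = 80.5000 - 14.5000 = 66.0000

IQR = 66.0000


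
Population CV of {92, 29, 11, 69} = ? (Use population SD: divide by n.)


Mean = 50.2500
SD = 31.9638
CV = (31.9638/50.2500)*100 = 63.6096%

CV = 63.6096%


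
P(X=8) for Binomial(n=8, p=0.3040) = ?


C(8,8) = 1
p^8 = 7.294385e-05
(1-p)^0 = 1.000000
P = 1 * 7.294385e-05 * 1.000000 = 7.2944e-05

P(X=8) = 7.2944e-05


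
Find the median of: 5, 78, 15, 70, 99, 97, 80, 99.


Sorted: 5, 15, 70, 78, 80, 97, 99, 99
n = 8 (even)
Middle values: 78 and 80
Median = (78+80)/2 = 79.0000

Median = 79.0000


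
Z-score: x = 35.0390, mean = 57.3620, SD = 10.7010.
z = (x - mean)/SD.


z = (35.0390 - 57.3620)/10.7010
= -22.3230/10.7010
= -2.0861

z = -2.0861


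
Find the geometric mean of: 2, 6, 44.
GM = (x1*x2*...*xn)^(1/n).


Product = 2 × 6 × 44 = 528
GM = 528^(1/3) = 8.0825

GM = 8.0825


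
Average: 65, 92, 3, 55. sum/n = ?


Sum = 65 + 92 + 3 + 55 = 215
n = 4
Mean = 215/4 = 53.7500

Mean = 53.7500


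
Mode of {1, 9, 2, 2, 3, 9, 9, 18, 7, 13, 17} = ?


Frequencies: 1:1, 2:2, 3:1, 7:1, 9:3, 13:1, 17:1, 18:1
Max frequency = 3
Mode = 9

Mode = 9


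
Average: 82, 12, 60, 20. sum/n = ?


Sum = 82 + 12 + 60 + 20 = 174
n = 4
Mean = 174/4 = 43.5000

Mean = 43.5000


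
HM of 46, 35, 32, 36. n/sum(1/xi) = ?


Sum of reciprocals = 1/46 + 1/35 + 1/32 + 1/36 = 0.109338
HM = 4/0.109338 = 36.5837

HM = 36.5837


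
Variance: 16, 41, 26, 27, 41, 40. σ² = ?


Mean = 31.8333
Squared deviations: 250.6944, 84.0278, 34.0278, 23.3611, 84.0278, 66.6944
Sum = 542.8333
Variance = 542.8333/6 = 90.4722

Variance = 90.4722


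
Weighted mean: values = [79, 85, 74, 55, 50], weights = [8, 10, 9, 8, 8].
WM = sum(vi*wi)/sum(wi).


Numerator = 79*8 + 85*10 + 74*9 + 55*8 + 50*8 = 2988
Denominator = 8 + 10 + 9 + 8 + 8 = 43
WM = 2988/43 = 69.4884

WM = 69.4884


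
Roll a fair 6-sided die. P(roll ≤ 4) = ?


Favorable outcomes (roll ≤ 4): 4
Total outcomes = 6
P = 4/6 = 0.6667

P = 0.6667


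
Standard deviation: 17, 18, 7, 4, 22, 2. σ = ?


Mean = 11.6667
Variance = 58.2222
SD = sqrt(58.2222) = 7.6303

SD = 7.6303


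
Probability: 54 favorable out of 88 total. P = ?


P = 54/88 = 0.6136

P = 0.6136


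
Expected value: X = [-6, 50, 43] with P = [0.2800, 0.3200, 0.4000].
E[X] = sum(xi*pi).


E[X] = -6*0.2800 + 50*0.3200 + 43*0.4000
= -1.6800 + 16.0000 + 17.2000
= 31.5200

E[X] = 31.5200


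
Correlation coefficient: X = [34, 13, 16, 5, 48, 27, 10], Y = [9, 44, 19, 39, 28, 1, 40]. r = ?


Mean X = 21.8571, Mean Y = 25.7143
SD X = 14.116136, SD Y = 15.378225
Cov = -112.326531
r = -112.326531/(14.116136*15.378225) = -0.5174

r = -0.5174


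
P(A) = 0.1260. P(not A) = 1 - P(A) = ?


P(not A) = 1 - 0.1260 = 0.8740

P(not A) = 0.8740


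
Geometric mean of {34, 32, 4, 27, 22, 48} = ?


Product = 34 × 32 × 4 × 27 × 22 × 48 = 124084224
GM = 124084224^(1/6) = 22.3333

GM = 22.3333


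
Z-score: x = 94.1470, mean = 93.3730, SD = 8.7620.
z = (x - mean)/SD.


z = (94.1470 - 93.3730)/8.7620
= 0.7740/8.7620
= 0.0883

z = 0.0883


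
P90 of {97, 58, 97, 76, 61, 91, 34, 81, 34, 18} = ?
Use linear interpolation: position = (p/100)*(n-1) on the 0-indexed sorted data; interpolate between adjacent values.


Sorted: 18, 34, 34, 58, 61, 76, 81, 91, 97, 97
n = 10
Index = 90/100 * 9 = 8.1000
Lower = data[8] = 97, Upper = data[9] = 97
P90 = 97 + 0.1000*(0) = 97.0000

P90 = 97.0000


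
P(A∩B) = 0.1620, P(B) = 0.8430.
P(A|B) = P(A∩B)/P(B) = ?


P(A|B) = 0.1620/0.8430 = 0.1922

P(A|B) = 0.1922


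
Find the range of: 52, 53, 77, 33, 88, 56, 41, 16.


Max = 88, Min = 16
Range = 88 - 16 = 72

Range = 72


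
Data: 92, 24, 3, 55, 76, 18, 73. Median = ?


Sorted: 3, 18, 24, 55, 73, 76, 92
n = 7 (odd)
Middle value = 55

Median = 55


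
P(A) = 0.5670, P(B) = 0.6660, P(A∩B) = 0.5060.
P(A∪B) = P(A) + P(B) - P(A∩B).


P(A∪B) = 0.5670 + 0.6660 - 0.5060
= 1.2330 - 0.5060
= 0.7270

P(A∪B) = 0.7270


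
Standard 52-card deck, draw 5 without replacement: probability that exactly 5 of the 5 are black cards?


Hypergeometric: P(X=5) = C(26,5)·C(26,0) / C(52,5)
= 65780 × 1 / 2598960
= 65780/2598960 = 0.0253

P = 0.0253


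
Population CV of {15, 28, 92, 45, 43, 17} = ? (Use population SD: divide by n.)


Mean = 40.0000
SD = 25.9358
CV = (25.9358/40.0000)*100 = 64.8395%

CV = 64.8395%


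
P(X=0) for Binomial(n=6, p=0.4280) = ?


C(6,0) = 1
p^0 = 1.000000
(1-p)^6 = 0.035025
P = 1 * 1.000000 * 0.035025 = 0.0350

P(X=0) = 0.0350


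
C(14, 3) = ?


C(14,3) = 14!/(3! × 11!)
= 87178291200/(6 × 39916800)
= 364

C(14,3) = 364


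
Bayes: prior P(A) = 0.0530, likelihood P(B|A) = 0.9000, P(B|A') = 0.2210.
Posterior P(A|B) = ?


P(B) = P(B|A)*P(A) + P(B|A')*P(A')
= 0.9000*0.0530 + 0.2210*0.9470
= 0.047700 + 0.209287 = 0.256987
P(A|B) = 0.047700/0.256987 = 0.1856

P(A|B) = 0.1856


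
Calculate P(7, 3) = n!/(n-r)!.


P(7,3) = 7!/4!
= 5040/24
= 210

P(7,3) = 210


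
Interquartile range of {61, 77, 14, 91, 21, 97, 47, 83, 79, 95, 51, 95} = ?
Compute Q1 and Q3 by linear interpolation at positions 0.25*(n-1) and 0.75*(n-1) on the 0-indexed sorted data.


Sorted: 14, 21, 47, 51, 61, 77, 79, 83, 91, 95, 95, 97
Q1 (25th %ile) = 50.0000
Q3 (75th %ile) = 92.0000
IQR = 92.0000 - 50.0000 = 42.0000

IQR = 42.0000


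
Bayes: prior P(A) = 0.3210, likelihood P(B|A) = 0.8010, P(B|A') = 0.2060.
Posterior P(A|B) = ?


P(B) = P(B|A)*P(A) + P(B|A')*P(A')
= 0.8010*0.3210 + 0.2060*0.6790
= 0.257121 + 0.139874 = 0.396995
P(A|B) = 0.257121/0.396995 = 0.6477

P(A|B) = 0.6477


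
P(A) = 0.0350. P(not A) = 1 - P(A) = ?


P(not A) = 1 - 0.0350 = 0.9650

P(not A) = 0.9650


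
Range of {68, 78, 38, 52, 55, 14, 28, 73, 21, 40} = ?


Max = 78, Min = 14
Range = 78 - 14 = 64

Range = 64


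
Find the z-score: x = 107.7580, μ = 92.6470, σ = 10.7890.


z = (107.7580 - 92.6470)/10.7890
= 15.1110/10.7890
= 1.4006

z = 1.4006


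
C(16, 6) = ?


C(16,6) = 16!/(6! × 10!)
= 20922789888000/(720 × 3628800)
= 8008

C(16,6) = 8008


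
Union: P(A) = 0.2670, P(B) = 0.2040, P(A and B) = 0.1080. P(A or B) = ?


P(A∪B) = 0.2670 + 0.2040 - 0.1080
= 0.4710 - 0.1080
= 0.3630

P(A∪B) = 0.3630


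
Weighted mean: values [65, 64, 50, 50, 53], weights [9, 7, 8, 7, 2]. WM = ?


Numerator = 65*9 + 64*7 + 50*8 + 50*7 + 53*2 = 1889
Denominator = 9 + 7 + 8 + 7 + 2 = 33
WM = 1889/33 = 57.2424

WM = 57.2424


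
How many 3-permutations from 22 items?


P(22,3) = 22!/19!
= 1124000727777607680000/121645100408832000
= 9240

P(22,3) = 9240


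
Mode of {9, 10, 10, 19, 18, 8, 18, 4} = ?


Frequencies: 4:1, 8:1, 9:1, 10:2, 18:2, 19:1
Max frequency = 2
Mode = 10, 18

Mode = 10, 18


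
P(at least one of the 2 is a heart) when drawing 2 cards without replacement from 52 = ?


P(at least one) = 1 - P(none)
P(none) = (39/52) × (38/51) = 0.558824
P(at least one) = 1 - 0.558824 = 0.4412

P = 0.4412


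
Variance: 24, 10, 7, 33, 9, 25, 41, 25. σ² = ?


Mean = 21.7500
Squared deviations: 5.0625, 138.0625, 217.5625, 126.5625, 162.5625, 10.5625, 370.5625, 10.5625
Sum = 1041.5000
Variance = 1041.5000/8 = 130.1875

Variance = 130.1875


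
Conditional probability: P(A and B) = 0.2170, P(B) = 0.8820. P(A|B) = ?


P(A|B) = 0.2170/0.8820 = 0.2460

P(A|B) = 0.2460


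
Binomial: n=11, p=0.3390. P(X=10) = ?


C(11,10) = 11
p^10 = 2.004458e-05
(1-p)^1 = 0.661000
P = 11 * 2.004458e-05 * 0.661000 = 0.0001

P(X=10) = 0.0001


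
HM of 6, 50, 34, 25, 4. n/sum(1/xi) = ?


Sum of reciprocals = 1/6 + 1/50 + 1/34 + 1/25 + 1/4 = 0.506078
HM = 5/0.506078 = 9.8799

HM = 9.8799


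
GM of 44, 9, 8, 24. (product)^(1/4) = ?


Product = 44 × 9 × 8 × 24 = 76032
GM = 76032^(1/4) = 16.6054

GM = 16.6054


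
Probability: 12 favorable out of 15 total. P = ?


P = 12/15 = 0.8000

P = 0.8000


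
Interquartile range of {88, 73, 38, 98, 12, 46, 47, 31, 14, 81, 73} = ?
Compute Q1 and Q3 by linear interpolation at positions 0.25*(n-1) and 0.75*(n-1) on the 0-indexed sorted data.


Sorted: 12, 14, 31, 38, 46, 47, 73, 73, 81, 88, 98
Q1 (25th %ile) = 34.5000
Q3 (75th %ile) = 77.0000
IQR = 77.0000 - 34.5000 = 42.5000

IQR = 42.5000


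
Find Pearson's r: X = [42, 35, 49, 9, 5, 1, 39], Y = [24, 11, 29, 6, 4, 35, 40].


Mean X = 25.7143, Mean Y = 21.2857
SD X = 18.475577, SD Y = 13.327890
Cov = 93.081633
r = 93.081633/(18.475577*13.327890) = 0.3780

r = 0.3780


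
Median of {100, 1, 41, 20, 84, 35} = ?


Sorted: 1, 20, 35, 41, 84, 100
n = 6 (even)
Middle values: 35 and 41
Median = (35+41)/2 = 38.0000

Median = 38.0000


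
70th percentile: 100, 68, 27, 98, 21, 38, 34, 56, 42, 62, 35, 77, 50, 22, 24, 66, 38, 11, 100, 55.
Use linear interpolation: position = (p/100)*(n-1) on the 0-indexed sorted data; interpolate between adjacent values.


Sorted: 11, 21, 22, 24, 27, 34, 35, 38, 38, 42, 50, 55, 56, 62, 66, 68, 77, 98, 100, 100
n = 20
Index = 70/100 * 19 = 13.3000
Lower = data[13] = 62, Upper = data[14] = 66
P70 = 62 + 0.3000*(4) = 63.2000

P70 = 63.2000


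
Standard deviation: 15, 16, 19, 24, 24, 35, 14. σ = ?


Mean = 21.0000
Variance = 46.8571
SD = sqrt(46.8571) = 6.8452

SD = 6.8452


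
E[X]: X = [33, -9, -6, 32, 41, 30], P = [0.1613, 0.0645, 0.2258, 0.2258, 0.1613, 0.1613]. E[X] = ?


E[X] = 33*0.1613 - 9*0.0645 - 6*0.2258 + 32*0.2258 + 41*0.1613 + 30*0.1613
= 5.3229 - 0.5805 - 1.3548 + 7.2256 + 6.6133 + 4.8390
= 22.0655

E[X] = 22.0655


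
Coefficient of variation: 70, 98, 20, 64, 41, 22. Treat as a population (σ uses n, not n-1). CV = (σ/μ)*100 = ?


Mean = 52.5000
SD = 27.7714
CV = (27.7714/52.5000)*100 = 52.8979%

CV = 52.8979%


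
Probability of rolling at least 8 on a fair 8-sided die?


Favorable outcomes (roll ≥ 8): 1
Total outcomes = 8
P = 1/8 = 0.1250

P = 0.1250


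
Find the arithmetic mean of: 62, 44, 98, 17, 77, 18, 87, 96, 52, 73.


Sum = 62 + 44 + 98 + 17 + 77 + 18 + 87 + 96 + 52 + 73 = 624
n = 10
Mean = 624/10 = 62.4000

Mean = 62.4000


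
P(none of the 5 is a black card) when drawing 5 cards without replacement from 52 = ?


P(no black cards) = (26/52) × (25/51) × (24/50) × (23/49) × (22/48)
= 0.0253

P = 0.0253


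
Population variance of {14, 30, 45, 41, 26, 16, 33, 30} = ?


Mean = 29.3750
Squared deviations: 236.3906, 0.3906, 244.1406, 135.1406, 11.3906, 178.8906, 13.1406, 0.3906
Sum = 819.8750
Variance = 819.8750/8 = 102.4844

Variance = 102.4844


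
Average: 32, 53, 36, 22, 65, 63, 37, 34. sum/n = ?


Sum = 32 + 53 + 36 + 22 + 65 + 63 + 37 + 34 = 342
n = 8
Mean = 342/8 = 42.7500

Mean = 42.7500


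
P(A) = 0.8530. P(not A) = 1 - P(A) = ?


P(not A) = 1 - 0.8530 = 0.1470

P(not A) = 0.1470


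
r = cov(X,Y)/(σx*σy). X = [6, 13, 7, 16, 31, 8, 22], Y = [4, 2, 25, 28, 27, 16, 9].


Mean X = 14.7143, Mean Y = 15.8571
SD X = 8.480470, SD Y = 10.245955
Cov = 28.959184
r = 28.959184/(8.480470*10.245955) = 0.3333

r = 0.3333


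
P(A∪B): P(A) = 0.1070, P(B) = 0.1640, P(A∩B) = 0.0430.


P(A∪B) = 0.1070 + 0.1640 - 0.0430
= 0.2710 - 0.0430
= 0.2280

P(A∪B) = 0.2280


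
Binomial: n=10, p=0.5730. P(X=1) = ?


C(10,1) = 10
p^1 = 0.573000
(1-p)^9 = 0.000472
P = 10 * 0.573000 * 0.000472 = 0.0027

P(X=1) = 0.0027


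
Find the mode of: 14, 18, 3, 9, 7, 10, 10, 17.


Frequencies: 3:1, 7:1, 9:1, 10:2, 14:1, 17:1, 18:1
Max frequency = 2
Mode = 10

Mode = 10


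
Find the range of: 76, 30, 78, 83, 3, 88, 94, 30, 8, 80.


Max = 94, Min = 3
Range = 94 - 3 = 91

Range = 91


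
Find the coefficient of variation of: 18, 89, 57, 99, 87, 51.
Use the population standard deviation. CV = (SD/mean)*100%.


Mean = 66.8333
SD = 27.8832
CV = (27.8832/66.8333)*100 = 41.7205%

CV = 41.7205%


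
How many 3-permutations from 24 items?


P(24,3) = 24!/21!
= 620448401733239439360000/51090942171709440000
= 12144

P(24,3) = 12144


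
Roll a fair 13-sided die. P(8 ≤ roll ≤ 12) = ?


Favorable outcomes (8 ≤ roll ≤ 12): 5
Total outcomes = 13
P = 5/13 = 0.3846

P = 0.3846


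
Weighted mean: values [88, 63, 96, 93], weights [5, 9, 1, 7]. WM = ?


Numerator = 88*5 + 63*9 + 96*1 + 93*7 = 1754
Denominator = 5 + 9 + 1 + 7 = 22
WM = 1754/22 = 79.7273

WM = 79.7273


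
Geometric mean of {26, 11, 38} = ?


Product = 26 × 11 × 38 = 10868
GM = 10868^(1/3) = 22.1505

GM = 22.1505


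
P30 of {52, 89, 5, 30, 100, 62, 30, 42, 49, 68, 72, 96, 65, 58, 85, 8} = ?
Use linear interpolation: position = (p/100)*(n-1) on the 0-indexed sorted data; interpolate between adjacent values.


Sorted: 5, 8, 30, 30, 42, 49, 52, 58, 62, 65, 68, 72, 85, 89, 96, 100
n = 16
Index = 30/100 * 15 = 4.5000
Lower = data[4] = 42, Upper = data[5] = 49
P30 = 42 + 0.5000*(7) = 45.5000

P30 = 45.5000


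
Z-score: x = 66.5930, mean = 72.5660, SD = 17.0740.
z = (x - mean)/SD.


z = (66.5930 - 72.5660)/17.0740
= -5.9730/17.0740
= -0.3498

z = -0.3498


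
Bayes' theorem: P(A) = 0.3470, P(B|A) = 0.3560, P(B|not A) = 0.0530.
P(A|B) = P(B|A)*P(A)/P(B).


P(B) = P(B|A)*P(A) + P(B|A')*P(A')
= 0.3560*0.3470 + 0.0530*0.6530
= 0.123532 + 0.034609 = 0.158141
P(A|B) = 0.123532/0.158141 = 0.7812

P(A|B) = 0.7812


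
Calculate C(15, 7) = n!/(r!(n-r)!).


C(15,7) = 15!/(7! × 8!)
= 1307674368000/(5040 × 40320)
= 6435

C(15,7) = 6435


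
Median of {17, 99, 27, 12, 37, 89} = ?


Sorted: 12, 17, 27, 37, 89, 99
n = 6 (even)
Middle values: 27 and 37
Median = (27+37)/2 = 32.0000

Median = 32.0000


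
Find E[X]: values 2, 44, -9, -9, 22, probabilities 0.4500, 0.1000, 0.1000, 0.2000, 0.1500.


E[X] = 2*0.4500 + 44*0.1000 - 9*0.1000 - 9*0.2000 + 22*0.1500
= 0.9000 + 4.4000 - 0.9000 - 1.8000 + 3.3000
= 5.9000

E[X] = 5.9000


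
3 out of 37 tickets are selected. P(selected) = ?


P = 3/37 = 0.0811

P = 0.0811


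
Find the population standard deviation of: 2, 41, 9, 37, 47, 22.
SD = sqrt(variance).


Mean = 26.3333
Variance = 277.8889
SD = sqrt(277.8889) = 16.6700

SD = 16.6700


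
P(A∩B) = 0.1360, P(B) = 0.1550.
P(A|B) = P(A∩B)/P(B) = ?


P(A|B) = 0.1360/0.1550 = 0.8774

P(A|B) = 0.8774


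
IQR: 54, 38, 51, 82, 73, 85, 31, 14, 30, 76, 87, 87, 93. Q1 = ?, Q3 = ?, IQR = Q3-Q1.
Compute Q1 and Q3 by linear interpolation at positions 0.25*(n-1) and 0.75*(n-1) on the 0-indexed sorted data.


Sorted: 14, 30, 31, 38, 51, 54, 73, 76, 82, 85, 87, 87, 93
Q1 (25th %ile) = 38.0000
Q3 (75th %ile) = 85.0000
IQR = 85.0000 - 38.0000 = 47.0000

IQR = 47.0000


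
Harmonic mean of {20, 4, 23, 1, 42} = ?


Sum of reciprocals = 1/20 + 1/4 + 1/23 + 1/1 + 1/42 = 1.367288
HM = 5/1.367288 = 3.6569

HM = 3.6569


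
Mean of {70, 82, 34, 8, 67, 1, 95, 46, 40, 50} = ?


Sum = 70 + 82 + 34 + 8 + 67 + 1 + 95 + 46 + 40 + 50 = 493
n = 10
Mean = 493/10 = 49.3000

Mean = 49.3000


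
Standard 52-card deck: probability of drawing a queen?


4 queens in 52 cards
P = 4/52 = 0.0769

P = 0.0769


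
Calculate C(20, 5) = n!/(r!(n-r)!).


C(20,5) = 20!/(5! × 15!)
= 2432902008176640000/(120 × 1307674368000)
= 15504

C(20,5) = 15504


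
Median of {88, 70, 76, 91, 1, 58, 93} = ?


Sorted: 1, 58, 70, 76, 88, 91, 93
n = 7 (odd)
Middle value = 76

Median = 76


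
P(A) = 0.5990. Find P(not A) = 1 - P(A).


P(not A) = 1 - 0.5990 = 0.4010

P(not A) = 0.4010


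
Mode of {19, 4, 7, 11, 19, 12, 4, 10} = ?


Frequencies: 4:2, 7:1, 10:1, 11:1, 12:1, 19:2
Max frequency = 2
Mode = 4, 19

Mode = 4, 19


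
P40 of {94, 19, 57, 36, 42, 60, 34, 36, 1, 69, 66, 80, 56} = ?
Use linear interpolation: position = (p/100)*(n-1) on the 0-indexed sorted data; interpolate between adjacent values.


Sorted: 1, 19, 34, 36, 36, 42, 56, 57, 60, 66, 69, 80, 94
n = 13
Index = 40/100 * 12 = 4.8000
Lower = data[4] = 36, Upper = data[5] = 42
P40 = 36 + 0.8000*(6) = 40.8000

P40 = 40.8000


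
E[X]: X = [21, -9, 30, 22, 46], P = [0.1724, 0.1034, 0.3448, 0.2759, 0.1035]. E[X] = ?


E[X] = 21*0.1724 - 9*0.1034 + 30*0.3448 + 22*0.2759 + 46*0.1035
= 3.6204 - 0.9306 + 10.3440 + 6.0698 + 4.7610
= 23.8646

E[X] = 23.8646


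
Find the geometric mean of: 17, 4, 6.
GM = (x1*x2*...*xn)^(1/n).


Product = 17 × 4 × 6 = 408
GM = 408^(1/3) = 7.4169

GM = 7.4169


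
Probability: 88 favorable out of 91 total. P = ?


P = 88/91 = 0.9670

P = 0.9670


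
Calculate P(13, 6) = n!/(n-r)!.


P(13,6) = 13!/7!
= 6227020800/5040
= 1235520

P(13,6) = 1235520


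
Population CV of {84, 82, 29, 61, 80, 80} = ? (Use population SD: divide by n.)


Mean = 69.3333
SD = 19.5761
CV = (19.5761/69.3333)*100 = 28.2347%

CV = 28.2347%


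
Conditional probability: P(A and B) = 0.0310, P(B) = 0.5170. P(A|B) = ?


P(A|B) = 0.0310/0.5170 = 0.0600

P(A|B) = 0.0600


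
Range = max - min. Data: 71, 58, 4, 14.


Max = 71, Min = 4
Range = 71 - 4 = 67

Range = 67


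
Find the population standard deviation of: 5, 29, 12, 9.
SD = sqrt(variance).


Mean = 13.7500
Variance = 83.6875
SD = sqrt(83.6875) = 9.1481

SD = 9.1481


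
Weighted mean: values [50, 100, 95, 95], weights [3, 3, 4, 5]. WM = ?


Numerator = 50*3 + 100*3 + 95*4 + 95*5 = 1305
Denominator = 3 + 3 + 4 + 5 = 15
WM = 1305/15 = 87.0000

WM = 87.0000


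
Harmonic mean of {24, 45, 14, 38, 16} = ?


Sum of reciprocals = 1/24 + 1/45 + 1/14 + 1/38 + 1/16 = 0.224133
HM = 5/0.224133 = 22.3082

HM = 22.3082


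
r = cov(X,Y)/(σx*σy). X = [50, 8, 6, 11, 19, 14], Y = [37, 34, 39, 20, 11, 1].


Mean X = 18.0000, Mean Y = 23.6667
SD X = 14.910846, SD Y = 14.185282
Cov = 40.500000
r = 40.500000/(14.910846*14.185282) = 0.1915

r = 0.1915


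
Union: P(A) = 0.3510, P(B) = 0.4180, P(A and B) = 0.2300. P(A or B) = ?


P(A∪B) = 0.3510 + 0.4180 - 0.2300
= 0.7690 - 0.2300
= 0.5390

P(A∪B) = 0.5390


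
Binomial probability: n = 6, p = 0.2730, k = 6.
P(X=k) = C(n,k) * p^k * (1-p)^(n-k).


C(6,6) = 1
p^6 = 0.000414
(1-p)^0 = 1.000000
P = 1 * 0.000414 * 1.000000 = 0.0004

P(X=6) = 0.0004


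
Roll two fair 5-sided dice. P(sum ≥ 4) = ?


Total outcomes = 5×5 = 25
Favorable (sum ≥ 4): 22
P = 22/25 = 0.8800

P = 0.8800


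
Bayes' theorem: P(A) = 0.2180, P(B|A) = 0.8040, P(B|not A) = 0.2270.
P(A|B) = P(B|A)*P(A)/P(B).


P(B) = P(B|A)*P(A) + P(B|A')*P(A')
= 0.8040*0.2180 + 0.2270*0.7820
= 0.175272 + 0.177514 = 0.352786
P(A|B) = 0.175272/0.352786 = 0.4968

P(A|B) = 0.4968


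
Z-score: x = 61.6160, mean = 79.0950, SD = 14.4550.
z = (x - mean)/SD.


z = (61.6160 - 79.0950)/14.4550
= -17.4790/14.4550
= -1.2092

z = -1.2092


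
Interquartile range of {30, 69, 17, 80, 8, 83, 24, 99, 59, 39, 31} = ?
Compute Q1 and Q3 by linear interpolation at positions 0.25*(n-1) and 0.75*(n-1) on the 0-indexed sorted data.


Sorted: 8, 17, 24, 30, 31, 39, 59, 69, 80, 83, 99
Q1 (25th %ile) = 27.0000
Q3 (75th %ile) = 74.5000
IQR = 74.5000 - 27.0000 = 47.5000

IQR = 47.5000


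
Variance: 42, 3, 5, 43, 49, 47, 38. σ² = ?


Mean = 32.4286
Squared deviations: 91.6122, 866.0408, 752.3265, 111.7551, 274.6122, 212.3265, 31.0408
Sum = 2339.7143
Variance = 2339.7143/7 = 334.2449

Variance = 334.2449


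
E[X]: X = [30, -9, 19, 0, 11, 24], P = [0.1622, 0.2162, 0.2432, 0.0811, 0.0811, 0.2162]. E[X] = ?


E[X] = 30*0.1622 - 9*0.2162 + 19*0.2432 + 0*0.0811 + 11*0.0811 + 24*0.2162
= 4.8660 - 1.9458 + 4.6208 + 0 + 0.8921 + 5.1888
= 13.6219

E[X] = 13.6219


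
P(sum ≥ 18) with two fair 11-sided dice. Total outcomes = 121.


Total outcomes = 11×11 = 121
Favorable (sum ≥ 18): 15
P = 15/121 = 0.1240

P = 0.1240


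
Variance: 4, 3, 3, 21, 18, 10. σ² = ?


Mean = 9.8333
Squared deviations: 34.0278, 46.6944, 46.6944, 124.6944, 66.6944, 0.0278
Sum = 318.8333
Variance = 318.8333/6 = 53.1389

Variance = 53.1389


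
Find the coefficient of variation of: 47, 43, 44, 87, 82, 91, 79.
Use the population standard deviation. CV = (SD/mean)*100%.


Mean = 67.5714
SD = 20.1697
CV = (20.1697/67.5714)*100 = 29.8494%

CV = 29.8494%


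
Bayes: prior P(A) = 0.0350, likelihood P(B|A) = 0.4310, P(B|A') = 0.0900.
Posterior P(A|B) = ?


P(B) = P(B|A)*P(A) + P(B|A')*P(A')
= 0.4310*0.0350 + 0.0900*0.9650
= 0.015085 + 0.086850 = 0.101935
P(A|B) = 0.015085/0.101935 = 0.1480

P(A|B) = 0.1480


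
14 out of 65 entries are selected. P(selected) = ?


P = 14/65 = 0.2154

P = 0.2154


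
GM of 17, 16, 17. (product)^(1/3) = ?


Product = 17 × 16 × 17 = 4624
GM = 4624^(1/3) = 16.6599

GM = 16.6599


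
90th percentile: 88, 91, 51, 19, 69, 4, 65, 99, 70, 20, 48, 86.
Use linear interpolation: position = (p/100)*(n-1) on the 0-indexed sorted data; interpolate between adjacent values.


Sorted: 4, 19, 20, 48, 51, 65, 69, 70, 86, 88, 91, 99
n = 12
Index = 90/100 * 11 = 9.9000
Lower = data[9] = 88, Upper = data[10] = 91
P90 = 88 + 0.9000*(3) = 90.7000

P90 = 90.7000


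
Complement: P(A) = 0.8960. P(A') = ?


P(not A) = 1 - 0.8960 = 0.1040

P(not A) = 0.1040


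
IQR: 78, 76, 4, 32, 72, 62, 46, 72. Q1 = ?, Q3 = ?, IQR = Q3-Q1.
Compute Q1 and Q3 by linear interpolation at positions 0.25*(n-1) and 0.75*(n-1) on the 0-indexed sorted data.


Sorted: 4, 32, 46, 62, 72, 72, 76, 78
Q1 (25th %ile) = 42.5000
Q3 (75th %ile) = 73.0000
IQR = 73.0000 - 42.5000 = 30.5000

IQR = 30.5000


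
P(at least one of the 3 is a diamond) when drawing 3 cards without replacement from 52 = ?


P(at least one) = 1 - P(none)
P(none) = (39/52) × (38/51) × (37/50) = 0.413529
P(at least one) = 1 - 0.413529 = 0.5865

P = 0.5865


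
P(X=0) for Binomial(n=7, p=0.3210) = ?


C(7,0) = 1
p^0 = 1.000000
(1-p)^7 = 0.066541
P = 1 * 1.000000 * 0.066541 = 0.0665

P(X=0) = 0.0665


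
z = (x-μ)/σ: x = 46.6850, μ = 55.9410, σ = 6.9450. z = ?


z = (46.6850 - 55.9410)/6.9450
= -9.2560/6.9450
= -1.3328

z = -1.3328


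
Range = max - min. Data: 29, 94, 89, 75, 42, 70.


Max = 94, Min = 29
Range = 94 - 29 = 65

Range = 65


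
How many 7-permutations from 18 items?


P(18,7) = 18!/11!
= 6402373705728000/39916800
= 160392960

P(18,7) = 160392960


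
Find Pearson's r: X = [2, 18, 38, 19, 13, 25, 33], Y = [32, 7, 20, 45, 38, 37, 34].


Mean X = 21.1429, Mean Y = 30.4286
SD X = 11.255837, SD Y = 11.866606
Cov = -22.489796
r = -22.489796/(11.255837*11.866606) = -0.1684

r = -0.1684


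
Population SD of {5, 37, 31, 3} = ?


Mean = 19.0000
Variance = 230.0000
SD = sqrt(230.0000) = 15.1658

SD = 15.1658


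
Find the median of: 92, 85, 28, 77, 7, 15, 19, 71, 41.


Sorted: 7, 15, 19, 28, 41, 71, 77, 85, 92
n = 9 (odd)
Middle value = 41

Median = 41


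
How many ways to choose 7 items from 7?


C(7,7) = 7!/(7! × 0!)
= 5040/(5040 × 1)
= 1

C(7,7) = 1


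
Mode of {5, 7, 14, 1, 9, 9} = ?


Frequencies: 1:1, 5:1, 7:1, 9:2, 14:1
Max frequency = 2
Mode = 9

Mode = 9


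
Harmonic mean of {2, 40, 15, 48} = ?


Sum of reciprocals = 1/2 + 1/40 + 1/15 + 1/48 = 0.612500
HM = 4/0.612500 = 6.5306

HM = 6.5306


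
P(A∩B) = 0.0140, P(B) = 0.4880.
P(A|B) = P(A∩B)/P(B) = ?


P(A|B) = 0.0140/0.4880 = 0.0287

P(A|B) = 0.0287


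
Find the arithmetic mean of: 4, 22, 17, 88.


Sum = 4 + 22 + 17 + 88 = 131
n = 4
Mean = 131/4 = 32.7500

Mean = 32.7500


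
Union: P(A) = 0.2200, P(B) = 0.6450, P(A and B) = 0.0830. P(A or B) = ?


P(A∪B) = 0.2200 + 0.6450 - 0.0830
= 0.8650 - 0.0830
= 0.7820

P(A∪B) = 0.7820


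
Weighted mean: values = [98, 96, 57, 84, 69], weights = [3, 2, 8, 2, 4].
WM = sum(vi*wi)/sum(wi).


Numerator = 98*3 + 96*2 + 57*8 + 84*2 + 69*4 = 1386
Denominator = 3 + 2 + 8 + 2 + 4 = 19
WM = 1386/19 = 72.9474

WM = 72.9474


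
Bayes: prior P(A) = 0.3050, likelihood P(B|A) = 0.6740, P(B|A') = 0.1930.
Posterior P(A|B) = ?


P(B) = P(B|A)*P(A) + P(B|A')*P(A')
= 0.6740*0.3050 + 0.1930*0.6950
= 0.205570 + 0.134135 = 0.339705
P(A|B) = 0.205570/0.339705 = 0.6051

P(A|B) = 0.6051


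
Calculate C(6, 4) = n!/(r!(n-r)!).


C(6,4) = 6!/(4! × 2!)
= 720/(24 × 2)
= 15

C(6,4) = 15


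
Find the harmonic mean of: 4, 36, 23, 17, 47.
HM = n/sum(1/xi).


Sum of reciprocals = 1/4 + 1/36 + 1/23 + 1/17 + 1/47 = 0.401356
HM = 5/0.401356 = 12.4578

HM = 12.4578


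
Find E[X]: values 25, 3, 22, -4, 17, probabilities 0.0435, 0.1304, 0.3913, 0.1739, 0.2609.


E[X] = 25*0.0435 + 3*0.1304 + 22*0.3913 - 4*0.1739 + 17*0.2609
= 1.0875 + 0.3912 + 8.6086 - 0.6956 + 4.4353
= 13.8270

E[X] = 13.8270


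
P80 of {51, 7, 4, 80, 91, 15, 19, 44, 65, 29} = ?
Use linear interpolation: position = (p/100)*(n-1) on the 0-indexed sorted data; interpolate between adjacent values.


Sorted: 4, 7, 15, 19, 29, 44, 51, 65, 80, 91
n = 10
Index = 80/100 * 9 = 7.2000
Lower = data[7] = 65, Upper = data[8] = 80
P80 = 65 + 0.2000*(15) = 68.0000

P80 = 68.0000


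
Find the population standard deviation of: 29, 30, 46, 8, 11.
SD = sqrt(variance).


Mean = 24.8000
Variance = 193.3600
SD = sqrt(193.3600) = 13.9054

SD = 13.9054


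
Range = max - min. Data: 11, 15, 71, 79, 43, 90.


Max = 90, Min = 11
Range = 90 - 11 = 79

Range = 79


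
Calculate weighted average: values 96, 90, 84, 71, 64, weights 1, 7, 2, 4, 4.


Numerator = 96*1 + 90*7 + 84*2 + 71*4 + 64*4 = 1434
Denominator = 1 + 7 + 2 + 4 + 4 = 18
WM = 1434/18 = 79.6667

WM = 79.6667


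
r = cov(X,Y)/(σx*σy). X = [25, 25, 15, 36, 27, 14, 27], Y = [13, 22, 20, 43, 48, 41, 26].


Mean X = 24.1429, Mean Y = 30.4286
SD X = 7.018925, SD Y = 12.431034
Cov = 21.795918
r = 21.795918/(7.018925*12.431034) = 0.2498

r = 0.2498


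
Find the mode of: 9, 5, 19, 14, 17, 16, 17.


Frequencies: 5:1, 9:1, 14:1, 16:1, 17:2, 19:1
Max frequency = 2
Mode = 17

Mode = 17


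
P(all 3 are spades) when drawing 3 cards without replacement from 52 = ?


P(all spades) = (13/52) × (12/51) × (11/50)
= 0.0129

P = 0.0129


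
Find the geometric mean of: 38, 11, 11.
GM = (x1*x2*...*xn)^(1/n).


Product = 38 × 11 × 11 = 4598
GM = 4598^(1/3) = 16.6286

GM = 16.6286


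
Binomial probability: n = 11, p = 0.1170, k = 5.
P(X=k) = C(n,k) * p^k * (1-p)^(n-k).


C(11,5) = 462
p^5 = 2.192448e-05
(1-p)^6 = 0.473985
P = 462 * 2.192448e-05 * 0.473985 = 0.0048

P(X=5) = 0.0048


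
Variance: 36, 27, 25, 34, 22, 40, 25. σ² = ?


Mean = 29.8571
Squared deviations: 37.7347, 8.1633, 23.5918, 17.1633, 61.7347, 102.8776, 23.5918
Sum = 274.8571
Variance = 274.8571/7 = 39.2653

Variance = 39.2653


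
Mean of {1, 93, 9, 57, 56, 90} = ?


Sum = 1 + 93 + 9 + 57 + 56 + 90 = 306
n = 6
Mean = 306/6 = 51.0000

Mean = 51.0000


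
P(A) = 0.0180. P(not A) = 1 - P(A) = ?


P(not A) = 1 - 0.0180 = 0.9820

P(not A) = 0.9820


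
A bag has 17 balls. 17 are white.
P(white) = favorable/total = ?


P = 17/17 = 1.0000

P = 1.0000


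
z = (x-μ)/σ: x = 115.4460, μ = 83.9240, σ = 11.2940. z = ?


z = (115.4460 - 83.9240)/11.2940
= 31.5220/11.2940
= 2.7910

z = 2.7910


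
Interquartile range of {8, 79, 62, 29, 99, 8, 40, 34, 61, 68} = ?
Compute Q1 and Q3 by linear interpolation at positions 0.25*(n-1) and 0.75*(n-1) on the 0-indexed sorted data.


Sorted: 8, 8, 29, 34, 40, 61, 62, 68, 79, 99
Q1 (25th %ile) = 30.2500
Q3 (75th %ile) = 66.5000
IQR = 66.5000 - 30.2500 = 36.2500

IQR = 36.2500


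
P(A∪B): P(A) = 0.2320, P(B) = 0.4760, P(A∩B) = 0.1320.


P(A∪B) = 0.2320 + 0.4760 - 0.1320
= 0.7080 - 0.1320
= 0.5760

P(A∪B) = 0.5760


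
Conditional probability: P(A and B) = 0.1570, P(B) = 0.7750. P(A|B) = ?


P(A|B) = 0.1570/0.7750 = 0.2026

P(A|B) = 0.2026


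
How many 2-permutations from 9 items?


P(9,2) = 9!/7!
= 362880/5040
= 72

P(9,2) = 72


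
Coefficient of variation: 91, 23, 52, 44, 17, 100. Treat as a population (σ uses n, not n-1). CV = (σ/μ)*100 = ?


Mean = 54.5000
SD = 31.4046
CV = (31.4046/54.5000)*100 = 57.6232%

CV = 57.6232%


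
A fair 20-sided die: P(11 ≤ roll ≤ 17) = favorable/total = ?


Favorable outcomes (11 ≤ roll ≤ 17): 7
Total outcomes = 20
P = 7/20 = 0.3500

P = 0.3500


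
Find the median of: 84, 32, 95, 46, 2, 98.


Sorted: 2, 32, 46, 84, 95, 98
n = 6 (even)
Middle values: 46 and 84
Median = (46+84)/2 = 65.0000

Median = 65.0000


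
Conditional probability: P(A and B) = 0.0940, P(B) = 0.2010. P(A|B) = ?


P(A|B) = 0.0940/0.2010 = 0.4677

P(A|B) = 0.4677


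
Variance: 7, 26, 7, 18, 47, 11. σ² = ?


Mean = 19.3333
Squared deviations: 152.1111, 44.4444, 152.1111, 1.7778, 765.4444, 69.4444
Sum = 1185.3333
Variance = 1185.3333/6 = 197.5556

Variance = 197.5556


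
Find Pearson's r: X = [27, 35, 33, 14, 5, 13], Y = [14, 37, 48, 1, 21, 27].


Mean X = 21.1667, Mean Y = 24.6667
SD X = 11.141763, SD Y = 15.216950
Cov = 99.055556
r = 99.055556/(11.141763*15.216950) = 0.5842

r = 0.5842


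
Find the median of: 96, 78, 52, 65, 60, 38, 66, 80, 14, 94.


Sorted: 14, 38, 52, 60, 65, 66, 78, 80, 94, 96
n = 10 (even)
Middle values: 65 and 66
Median = (65+66)/2 = 65.5000

Median = 65.5000


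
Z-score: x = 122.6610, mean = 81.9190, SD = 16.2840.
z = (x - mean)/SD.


z = (122.6610 - 81.9190)/16.2840
= 40.7420/16.2840
= 2.5020

z = 2.5020


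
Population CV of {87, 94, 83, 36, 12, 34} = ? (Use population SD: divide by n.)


Mean = 57.6667
SD = 31.4572
CV = (31.4572/57.6667)*100 = 54.5501%

CV = 54.5501%


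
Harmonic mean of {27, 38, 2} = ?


Sum of reciprocals = 1/27 + 1/38 + 1/2 = 0.563353
HM = 3/0.563353 = 5.3253

HM = 5.3253


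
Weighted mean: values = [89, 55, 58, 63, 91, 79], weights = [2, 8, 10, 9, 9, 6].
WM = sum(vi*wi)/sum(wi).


Numerator = 89*2 + 55*8 + 58*10 + 63*9 + 91*9 + 79*6 = 3058
Denominator = 2 + 8 + 10 + 9 + 9 + 6 = 44
WM = 3058/44 = 69.5000

WM = 69.5000


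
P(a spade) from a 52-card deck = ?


13 spades in 52 cards
P = 13/52 = 0.2500

P = 0.2500


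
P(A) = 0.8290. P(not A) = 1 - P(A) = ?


P(not A) = 1 - 0.8290 = 0.1710

P(not A) = 0.1710


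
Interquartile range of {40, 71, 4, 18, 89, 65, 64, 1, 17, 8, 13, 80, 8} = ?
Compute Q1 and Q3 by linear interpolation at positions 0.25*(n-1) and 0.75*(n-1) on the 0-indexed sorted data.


Sorted: 1, 4, 8, 8, 13, 17, 18, 40, 64, 65, 71, 80, 89
Q1 (25th %ile) = 8.0000
Q3 (75th %ile) = 65.0000
IQR = 65.0000 - 8.0000 = 57.0000

IQR = 57.0000


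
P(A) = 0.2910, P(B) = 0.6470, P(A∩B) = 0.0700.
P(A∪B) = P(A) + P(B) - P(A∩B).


P(A∪B) = 0.2910 + 0.6470 - 0.0700
= 0.9380 - 0.0700
= 0.8680

P(A∪B) = 0.8680


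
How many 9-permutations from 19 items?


P(19,9) = 19!/10!
= 121645100408832000/3628800
= 33522128640

P(19,9) = 33522128640


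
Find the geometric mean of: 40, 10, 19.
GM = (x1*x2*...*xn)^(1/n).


Product = 40 × 10 × 19 = 7600
GM = 7600^(1/3) = 19.6610

GM = 19.6610


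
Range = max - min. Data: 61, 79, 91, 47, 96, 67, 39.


Max = 96, Min = 39
Range = 96 - 39 = 57

Range = 57


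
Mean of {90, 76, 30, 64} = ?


Sum = 90 + 76 + 30 + 64 = 260
n = 4
Mean = 260/4 = 65.0000

Mean = 65.0000


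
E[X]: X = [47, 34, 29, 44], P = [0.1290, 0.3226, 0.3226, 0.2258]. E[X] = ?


E[X] = 47*0.1290 + 34*0.3226 + 29*0.3226 + 44*0.2258
= 6.0630 + 10.9684 + 9.3554 + 9.9352
= 36.3220

E[X] = 36.3220


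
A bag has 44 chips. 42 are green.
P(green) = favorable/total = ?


P = 42/44 = 0.9545

P = 0.9545


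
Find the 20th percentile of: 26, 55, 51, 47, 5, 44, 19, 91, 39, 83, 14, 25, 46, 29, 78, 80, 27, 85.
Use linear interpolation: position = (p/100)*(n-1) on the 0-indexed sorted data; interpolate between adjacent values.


Sorted: 5, 14, 19, 25, 26, 27, 29, 39, 44, 46, 47, 51, 55, 78, 80, 83, 85, 91
n = 18
Index = 20/100 * 17 = 3.4000
Lower = data[3] = 25, Upper = data[4] = 26
P20 = 25 + 0.4000*(1) = 25.4000

P20 = 25.4000


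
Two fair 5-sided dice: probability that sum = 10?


Total outcomes = 5×5 = 25
Favorable (sum = 10): 1
P = 1/25 = 0.0400

P = 0.0400


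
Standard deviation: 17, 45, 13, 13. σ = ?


Mean = 22.0000
Variance = 179.0000
SD = sqrt(179.0000) = 13.3791

SD = 13.3791


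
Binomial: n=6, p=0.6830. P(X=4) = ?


C(6,4) = 15
p^4 = 0.217612
(1-p)^2 = 0.100489
P = 15 * 0.217612 * 0.100489 = 0.3280

P(X=4) = 0.3280


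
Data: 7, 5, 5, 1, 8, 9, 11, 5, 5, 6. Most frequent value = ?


Frequencies: 1:1, 5:4, 6:1, 7:1, 8:1, 9:1, 11:1
Max frequency = 4
Mode = 5

Mode = 5


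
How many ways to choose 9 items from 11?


C(11,9) = 11!/(9! × 2!)
= 39916800/(362880 × 2)
= 55

C(11,9) = 55


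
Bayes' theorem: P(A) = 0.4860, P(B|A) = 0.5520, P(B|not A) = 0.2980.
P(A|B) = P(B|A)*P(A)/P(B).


P(B) = P(B|A)*P(A) + P(B|A')*P(A')
= 0.5520*0.4860 + 0.2980*0.5140
= 0.268272 + 0.153172 = 0.421444
P(A|B) = 0.268272/0.421444 = 0.6366

P(A|B) = 0.6366


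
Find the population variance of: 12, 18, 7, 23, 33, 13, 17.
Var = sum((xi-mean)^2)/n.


Mean = 17.5714
Squared deviations: 31.0408, 0.1837, 111.7551, 29.4694, 238.0408, 20.8980, 0.3265
Sum = 431.7143
Variance = 431.7143/7 = 61.6735

Variance = 61.6735


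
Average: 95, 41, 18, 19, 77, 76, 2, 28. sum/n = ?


Sum = 95 + 41 + 18 + 19 + 77 + 76 + 2 + 28 = 356
n = 8
Mean = 356/8 = 44.5000

Mean = 44.5000


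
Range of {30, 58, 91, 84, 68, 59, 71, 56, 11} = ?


Max = 91, Min = 11
Range = 91 - 11 = 80

Range = 80


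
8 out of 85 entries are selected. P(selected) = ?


P = 8/85 = 0.0941

P = 0.0941


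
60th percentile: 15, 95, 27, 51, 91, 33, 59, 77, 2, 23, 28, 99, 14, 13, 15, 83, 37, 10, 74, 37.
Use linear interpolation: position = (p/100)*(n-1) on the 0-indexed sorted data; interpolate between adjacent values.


Sorted: 2, 10, 13, 14, 15, 15, 23, 27, 28, 33, 37, 37, 51, 59, 74, 77, 83, 91, 95, 99
n = 20
Index = 60/100 * 19 = 11.4000
Lower = data[11] = 37, Upper = data[12] = 51
P60 = 37 + 0.4000*(14) = 42.6000

P60 = 42.6000


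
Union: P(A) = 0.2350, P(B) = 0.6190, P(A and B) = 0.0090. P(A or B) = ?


P(A∪B) = 0.2350 + 0.6190 - 0.0090
= 0.8540 - 0.0090
= 0.8450

P(A∪B) = 0.8450


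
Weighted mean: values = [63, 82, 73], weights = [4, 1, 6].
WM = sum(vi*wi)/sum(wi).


Numerator = 63*4 + 82*1 + 73*6 = 772
Denominator = 4 + 1 + 6 = 11
WM = 772/11 = 70.1818

WM = 70.1818


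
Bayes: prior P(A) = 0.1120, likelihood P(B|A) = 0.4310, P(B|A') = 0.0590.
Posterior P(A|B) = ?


P(B) = P(B|A)*P(A) + P(B|A')*P(A')
= 0.4310*0.1120 + 0.0590*0.8880
= 0.048272 + 0.052392 = 0.100664
P(A|B) = 0.048272/0.100664 = 0.4795

P(A|B) = 0.4795


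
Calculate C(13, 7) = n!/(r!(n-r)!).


C(13,7) = 13!/(7! × 6!)
= 6227020800/(5040 × 720)
= 1716

C(13,7) = 1716


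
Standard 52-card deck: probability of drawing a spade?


13 spades in 52 cards
P = 13/52 = 0.2500

P = 0.2500


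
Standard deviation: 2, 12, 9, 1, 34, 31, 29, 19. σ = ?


Mean = 17.1250
Variance = 150.3594
SD = sqrt(150.3594) = 12.2621

SD = 12.2621


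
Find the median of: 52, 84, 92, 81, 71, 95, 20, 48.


Sorted: 20, 48, 52, 71, 81, 84, 92, 95
n = 8 (even)
Middle values: 71 and 81
Median = (71+81)/2 = 76.0000

Median = 76.0000


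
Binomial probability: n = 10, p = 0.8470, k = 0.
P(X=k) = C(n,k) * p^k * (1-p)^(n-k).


C(10,0) = 1
p^0 = 1.000000
(1-p)^10 = 7.029336e-09
P = 1 * 1.000000 * 7.029336e-09 = 7.0293e-09

P(X=0) = 7.0293e-09


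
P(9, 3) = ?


P(9,3) = 9!/6!
= 362880/720
= 504

P(9,3) = 504


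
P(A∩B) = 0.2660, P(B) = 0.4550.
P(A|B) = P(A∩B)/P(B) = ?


P(A|B) = 0.2660/0.4550 = 0.5846

P(A|B) = 0.5846


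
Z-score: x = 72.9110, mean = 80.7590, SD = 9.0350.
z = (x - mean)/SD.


z = (72.9110 - 80.7590)/9.0350
= -7.8480/9.0350
= -0.8686

z = -0.8686


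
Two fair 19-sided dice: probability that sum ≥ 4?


Total outcomes = 19×19 = 361
Favorable (sum ≥ 4): 358
P = 358/361 = 0.9917

P = 0.9917


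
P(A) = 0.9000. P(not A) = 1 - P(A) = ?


P(not A) = 1 - 0.9000 = 0.1000

P(not A) = 0.1000


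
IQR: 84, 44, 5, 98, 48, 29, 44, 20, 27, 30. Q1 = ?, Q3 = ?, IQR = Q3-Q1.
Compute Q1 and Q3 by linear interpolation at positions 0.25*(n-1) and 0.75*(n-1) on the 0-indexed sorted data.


Sorted: 5, 20, 27, 29, 30, 44, 44, 48, 84, 98
Q1 (25th %ile) = 27.5000
Q3 (75th %ile) = 47.0000
IQR = 47.0000 - 27.5000 = 19.5000

IQR = 19.5000


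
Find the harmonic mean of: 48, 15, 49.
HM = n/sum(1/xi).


Sum of reciprocals = 1/48 + 1/15 + 1/49 = 0.107908
HM = 3/0.107908 = 27.8014

HM = 27.8014


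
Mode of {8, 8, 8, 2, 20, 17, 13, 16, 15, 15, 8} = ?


Frequencies: 2:1, 8:4, 13:1, 15:2, 16:1, 17:1, 20:1
Max frequency = 4
Mode = 8

Mode = 8


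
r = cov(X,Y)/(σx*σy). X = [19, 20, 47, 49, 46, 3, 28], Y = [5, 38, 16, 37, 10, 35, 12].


Mean X = 30.2857, Mean Y = 21.8571
SD X = 16.298241, SD Y = 13.195547
Cov = -44.673469
r = -44.673469/(16.298241*13.195547) = -0.2077

r = -0.2077


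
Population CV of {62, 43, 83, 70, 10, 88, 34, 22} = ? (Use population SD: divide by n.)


Mean = 51.5000
SD = 26.8049
CV = (26.8049/51.5000)*100 = 52.0483%

CV = 52.0483%


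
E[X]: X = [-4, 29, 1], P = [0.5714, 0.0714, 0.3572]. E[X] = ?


E[X] = -4*0.5714 + 29*0.0714 + 1*0.3572
= -2.2856 + 2.0706 + 0.3572
= 0.1422

E[X] = 0.1422


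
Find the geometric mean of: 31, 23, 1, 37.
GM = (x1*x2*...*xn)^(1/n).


Product = 31 × 23 × 1 × 37 = 26381
GM = 26381^(1/4) = 12.7445

GM = 12.7445


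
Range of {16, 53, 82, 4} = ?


Max = 82, Min = 4
Range = 82 - 4 = 78

Range = 78


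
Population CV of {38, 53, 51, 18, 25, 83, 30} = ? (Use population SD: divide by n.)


Mean = 42.5714
SD = 20.3741
CV = (20.3741/42.5714)*100 = 47.8585%

CV = 47.8585%


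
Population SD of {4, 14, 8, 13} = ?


Mean = 9.7500
Variance = 16.1875
SD = sqrt(16.1875) = 4.0234

SD = 4.0234


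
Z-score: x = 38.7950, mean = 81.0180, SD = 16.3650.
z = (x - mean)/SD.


z = (38.7950 - 81.0180)/16.3650
= -42.2230/16.3650
= -2.5801

z = -2.5801


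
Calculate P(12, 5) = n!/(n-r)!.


P(12,5) = 12!/7!
= 479001600/5040
= 95040

P(12,5) = 95040


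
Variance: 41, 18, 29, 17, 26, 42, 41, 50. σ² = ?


Mean = 33.0000
Squared deviations: 64.0000, 225.0000, 16.0000, 256.0000, 49.0000, 81.0000, 64.0000, 289.0000
Sum = 1044.0000
Variance = 1044.0000/8 = 130.5000

Variance = 130.5000


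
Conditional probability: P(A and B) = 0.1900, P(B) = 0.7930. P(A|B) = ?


P(A|B) = 0.1900/0.7930 = 0.2396

P(A|B) = 0.2396


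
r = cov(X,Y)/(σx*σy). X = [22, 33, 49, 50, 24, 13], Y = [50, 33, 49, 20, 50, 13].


Mean X = 31.8333, Mean Y = 35.8333
SD X = 13.776994, SD Y = 15.026828
Cov = 19.138889
r = 19.138889/(13.776994*15.026828) = 0.0924

r = 0.0924


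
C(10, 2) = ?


C(10,2) = 10!/(2! × 8!)
= 3628800/(2 × 40320)
= 45

C(10,2) = 45


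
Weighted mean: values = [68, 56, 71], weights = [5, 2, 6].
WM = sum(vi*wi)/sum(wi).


Numerator = 68*5 + 56*2 + 71*6 = 878
Denominator = 5 + 2 + 6 = 13
WM = 878/13 = 67.5385

WM = 67.5385


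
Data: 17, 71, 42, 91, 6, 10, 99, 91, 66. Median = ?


Sorted: 6, 10, 17, 42, 66, 71, 91, 91, 99
n = 9 (odd)
Middle value = 66

Median = 66


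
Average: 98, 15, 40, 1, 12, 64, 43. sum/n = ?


Sum = 98 + 15 + 40 + 1 + 12 + 64 + 43 = 273
n = 7
Mean = 273/7 = 39.0000

Mean = 39.0000
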